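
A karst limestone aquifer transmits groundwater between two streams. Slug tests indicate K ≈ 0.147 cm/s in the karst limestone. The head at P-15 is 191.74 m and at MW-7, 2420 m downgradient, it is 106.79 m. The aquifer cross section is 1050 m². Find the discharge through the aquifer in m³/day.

Convert K: 0.147 cm/s × 864 = 127.0 m/day.
Hydraulic gradient i = (191.74 − 106.79) / 2420 = 84.95 / 2420 = 0.03510.
Darcy's law: Q = K · A · i = 127.0 × 1050 × 0.03510 = 4681 m³/day.

4680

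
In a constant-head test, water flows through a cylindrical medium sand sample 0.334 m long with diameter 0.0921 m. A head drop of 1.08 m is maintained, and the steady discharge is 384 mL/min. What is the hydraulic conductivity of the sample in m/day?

Cross-sectional area A = π·(d/2)² = π × (0.0921/2)² = 0.006662 m².
Convert discharge: 384 mL/min = 6.400e-06 m³/s.
Darcy's law rearranged: K = Q·L / (A·Δh) = 6.400e-06 × 0.334 / (0.006662 × 1.08) = 0.0002971 m/s = 25.67 m/day.

25.7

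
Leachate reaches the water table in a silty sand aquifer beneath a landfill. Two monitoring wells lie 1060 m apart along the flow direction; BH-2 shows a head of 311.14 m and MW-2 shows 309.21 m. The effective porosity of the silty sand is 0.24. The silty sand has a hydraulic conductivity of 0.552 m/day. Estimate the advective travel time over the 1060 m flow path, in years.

Hydraulic gradient i = (311.14 − 309.21) / 1060 = 1.93 / 1060 = 0.001821.
Darcy flux q = K · i = 0.5520 × 0.001821 = 0.001005 m/day.
Seepage velocity v = q / n_e = 0.001005 / 0.24 = 0.004188 m/day.
Travel time t = L / v = 1060 / 0.004188 = 2.531e+05 days = 693.0 years.

693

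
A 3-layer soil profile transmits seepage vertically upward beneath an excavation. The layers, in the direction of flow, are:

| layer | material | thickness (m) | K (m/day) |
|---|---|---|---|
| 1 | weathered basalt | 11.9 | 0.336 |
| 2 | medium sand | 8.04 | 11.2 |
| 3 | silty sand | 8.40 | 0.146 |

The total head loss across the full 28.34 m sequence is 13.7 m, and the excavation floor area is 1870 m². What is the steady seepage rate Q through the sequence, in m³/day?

Flow is perpendicular to layering, so the layers act in series and the equivalent K is the thickness-weighted harmonic mean.
Total thickness L = 11.9 + 8.04 + 8.40 = 28.34 m.
Σ(b_i/K_i) = 11.9/0.336 + 8.04/11.2 + 8.40/0.146 = 93.67 d.
K_eq = L / Σ(b_i/K_i) = 28.34 / 93.67 = 0.3026 m/day.
Q = K_eq · A · (Δh/L) = 0.3026 × 1870 × (13.7/28.34) = 273.5 m³/day.

274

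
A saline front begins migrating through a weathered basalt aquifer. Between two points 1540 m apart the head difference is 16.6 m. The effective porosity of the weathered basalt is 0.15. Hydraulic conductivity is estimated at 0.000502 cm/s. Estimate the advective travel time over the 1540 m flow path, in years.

135

Convert K: 0.000502 cm/s × 864 = 0.4337 m/day.
Hydraulic gradient i = Δh / L = 16.6 / 1540 = 0.01078.
Darcy flux q = K · i = 0.4337 × 0.01078 = 0.004675 m/day.
Seepage velocity v = q / n_e = 0.004675 / 0.15 = 0.03117 m/day.
Travel time t = L / v = 1540 / 0.03117 = 49409 days = 135.3 years.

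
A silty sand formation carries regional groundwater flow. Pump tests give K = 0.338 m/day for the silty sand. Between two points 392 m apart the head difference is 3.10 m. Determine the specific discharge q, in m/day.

0.00267

Hydraulic gradient i = Δh / L = 3.10 / 392 = 0.007908.
Specific discharge q = K · i = 0.3380 × 0.007908 = 0.002673 m/day.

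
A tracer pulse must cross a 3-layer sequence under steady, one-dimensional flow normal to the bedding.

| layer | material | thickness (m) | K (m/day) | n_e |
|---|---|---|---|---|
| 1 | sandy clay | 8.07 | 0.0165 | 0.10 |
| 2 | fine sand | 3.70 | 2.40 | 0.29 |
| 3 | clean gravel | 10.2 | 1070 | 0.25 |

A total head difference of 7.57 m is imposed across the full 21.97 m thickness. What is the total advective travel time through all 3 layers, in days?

287

With flow normal to the layers, continuity requires the same specific discharge q through every layer.
Σ(b_i/K_i) = 8.07/0.0165 + 3.70/2.40 + 10.2/1070 = 490.6 d.
q = Δh / Σ(b_i/K_i) = 7.57 / 490.6 = 0.01543 m/day.
In each layer the seepage velocity is v_i = q/n_i, so the layer transit time is t_i = b_i·n_i / q:
  layer 1 (sandy clay): t_1 = 8.07 × 0.10 / 0.01543 = 52.30 d
  layer 2 (fine sand): t_2 = 3.70 × 0.29 / 0.01543 = 69.55 d
  layer 3 (clean gravel): t_3 = 10.2 × 0.25 / 0.01543 = 165.3 d
Total t = Σ t_i = 287.1 days.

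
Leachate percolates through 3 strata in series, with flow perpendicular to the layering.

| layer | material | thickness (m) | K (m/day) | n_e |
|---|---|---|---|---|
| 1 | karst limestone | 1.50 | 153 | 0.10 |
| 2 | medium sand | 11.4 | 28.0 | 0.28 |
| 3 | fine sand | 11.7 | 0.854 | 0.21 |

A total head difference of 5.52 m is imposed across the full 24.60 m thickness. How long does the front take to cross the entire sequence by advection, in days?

14.8

With flow normal to the layers, continuity requires the same specific discharge q through every layer.
Σ(b_i/K_i) = 1.50/153 + 11.4/28.0 + 11.7/0.854 = 14.12 d.
q = Δh / Σ(b_i/K_i) = 5.52 / 14.12 = 0.3910 m/day.
In each layer the seepage velocity is v_i = q/n_i, so the layer transit time is t_i = b_i·n_i / q:
  layer 1 (karst limestone): t_1 = 1.50 × 0.10 / 0.3910 = 0.3836 d
  layer 2 (medium sand): t_2 = 11.4 × 0.28 / 0.3910 = 8.163 d
  layer 3 (fine sand): t_3 = 11.7 × 0.21 / 0.3910 = 6.284 d
Total t = Σ t_i = 14.83 days.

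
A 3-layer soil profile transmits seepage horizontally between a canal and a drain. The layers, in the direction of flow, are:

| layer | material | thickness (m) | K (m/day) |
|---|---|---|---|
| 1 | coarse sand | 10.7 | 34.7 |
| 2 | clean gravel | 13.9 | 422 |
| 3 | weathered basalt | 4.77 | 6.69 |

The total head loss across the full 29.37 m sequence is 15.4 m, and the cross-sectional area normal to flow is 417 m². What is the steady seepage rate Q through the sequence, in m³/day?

Flow is perpendicular to layering, so the layers act in series and the equivalent K is the thickness-weighted harmonic mean.
Total thickness L = 10.7 + 13.9 + 4.77 = 29.37 m.
Σ(b_i/K_i) = 10.7/34.7 + 13.9/422 + 4.77/6.69 = 1.054 d.
K_eq = L / Σ(b_i/K_i) = 29.37 / 1.054 = 27.86 m/day.
Q = K_eq · A · (Δh/L) = 27.86 × 417 × (15.4/29.37) = 6091 m³/day.

6090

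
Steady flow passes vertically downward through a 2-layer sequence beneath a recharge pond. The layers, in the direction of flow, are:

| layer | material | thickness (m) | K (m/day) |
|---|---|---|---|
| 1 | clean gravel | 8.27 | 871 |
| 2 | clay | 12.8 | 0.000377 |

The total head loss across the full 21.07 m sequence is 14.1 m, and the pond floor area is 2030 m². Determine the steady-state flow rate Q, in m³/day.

Flow is perpendicular to layering, so the layers act in series and the equivalent K is the thickness-weighted harmonic mean.
Total thickness L = 8.27 + 12.8 = 21.07 m.
Σ(b_i/K_i) = 8.27/871 + 12.8/0.000377 = 33952 d.
K_eq = L / Σ(b_i/K_i) = 21.07 / 33952 = 0.0006206 m/day.
Q = K_eq · A · (Δh/L) = 0.0006206 × 2030 × (14.1/21.07) = 0.8430 m³/day.

0.843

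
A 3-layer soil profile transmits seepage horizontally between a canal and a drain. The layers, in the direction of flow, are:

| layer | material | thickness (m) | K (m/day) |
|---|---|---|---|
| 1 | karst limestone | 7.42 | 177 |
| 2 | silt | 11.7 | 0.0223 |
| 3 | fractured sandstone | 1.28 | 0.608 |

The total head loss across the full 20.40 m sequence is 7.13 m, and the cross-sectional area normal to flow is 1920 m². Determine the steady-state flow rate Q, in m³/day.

26.0

Flow is perpendicular to layering, so the layers act in series and the equivalent K is the thickness-weighted harmonic mean.
Total thickness L = 7.42 + 11.7 + 1.28 = 20.40 m.
Σ(b_i/K_i) = 7.42/177 + 11.7/0.0223 + 1.28/0.608 = 526.8 d.
K_eq = L / Σ(b_i/K_i) = 20.40 / 526.8 = 0.03872 m/day.
Q = K_eq · A · (Δh/L) = 0.03872 × 1920 × (7.13/20.40) = 25.99 m³/day.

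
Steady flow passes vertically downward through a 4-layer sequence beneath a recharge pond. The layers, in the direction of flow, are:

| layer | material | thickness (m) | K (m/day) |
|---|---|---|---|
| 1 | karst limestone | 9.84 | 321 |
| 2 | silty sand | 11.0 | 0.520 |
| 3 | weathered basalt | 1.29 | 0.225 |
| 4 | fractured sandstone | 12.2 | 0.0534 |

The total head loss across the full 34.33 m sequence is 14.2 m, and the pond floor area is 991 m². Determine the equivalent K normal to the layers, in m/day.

0.134

Flow is perpendicular to layering, so the layers act in series and the equivalent K is the thickness-weighted harmonic mean.
Total thickness L = 9.84 + 11.0 + 1.29 + 12.2 = 34.33 m.
Σ(b_i/K_i) = 9.84/321 + 11.0/0.520 + 1.29/0.225 + 12.2/0.0534 = 255.4 d.
K_eq = L / Σ(b_i/K_i) = 34.33 / 255.4 = 0.1344 m/day.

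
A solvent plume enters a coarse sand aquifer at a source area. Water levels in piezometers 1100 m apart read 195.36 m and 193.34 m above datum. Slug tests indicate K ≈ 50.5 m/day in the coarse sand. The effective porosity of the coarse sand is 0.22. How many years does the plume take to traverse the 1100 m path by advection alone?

Hydraulic gradient i = (195.36 − 193.34) / 1100 = 2.02 / 1100 = 0.001836.
Darcy flux q = K · i = 50.50 × 0.001836 = 0.09274 m/day.
Seepage velocity v = q / n_e = 0.09274 / 0.22 = 0.4215 m/day.
Travel time t = L / v = 1100 / 0.4215 = 2610 days = 7.145 years.

7.14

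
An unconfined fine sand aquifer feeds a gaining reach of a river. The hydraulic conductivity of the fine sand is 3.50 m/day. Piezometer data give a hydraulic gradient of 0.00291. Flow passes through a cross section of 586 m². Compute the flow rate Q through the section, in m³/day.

5.97

Hydraulic gradient i = 0.00291.
Darcy's law: Q = K · A · i = 3.500 × 586.0 × 0.002910 = 5.968 m³/day.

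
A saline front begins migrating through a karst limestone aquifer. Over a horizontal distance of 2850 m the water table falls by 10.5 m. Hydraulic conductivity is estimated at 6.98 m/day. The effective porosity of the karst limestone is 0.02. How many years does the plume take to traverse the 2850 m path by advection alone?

6.07

Hydraulic gradient i = Δh / L = 10.5 / 2850 = 0.003684.
Darcy flux q = K · i = 6.980 × 0.003684 = 0.02572 m/day.
Seepage velocity v = q / n_e = 0.02572 / 0.02 = 1.286 m/day.
Travel time t = L / v = 2850 / 1.286 = 2217 days = 6.069 years.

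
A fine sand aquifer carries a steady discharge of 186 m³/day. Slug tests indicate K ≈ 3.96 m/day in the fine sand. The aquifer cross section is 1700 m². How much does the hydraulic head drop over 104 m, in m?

From Q = K·A·i, i = Q / (K·A) = 186 / (3.960 × 1700) = 0.02763.
Head loss Δh = i · L = 0.02763 × 104 = 2.873 m.

2.87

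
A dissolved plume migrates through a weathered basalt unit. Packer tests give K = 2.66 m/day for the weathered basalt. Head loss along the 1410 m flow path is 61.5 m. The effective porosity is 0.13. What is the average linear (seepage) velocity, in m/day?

0.892

Hydraulic gradient i = Δh / L = 61.5 / 1410 = 0.04362.
Darcy flux q = K · i = 2.660 × 0.04362 = 0.1160 m/day.
Seepage velocity v = q / n_e = 0.1160 / 0.13 = 0.8925 m/day.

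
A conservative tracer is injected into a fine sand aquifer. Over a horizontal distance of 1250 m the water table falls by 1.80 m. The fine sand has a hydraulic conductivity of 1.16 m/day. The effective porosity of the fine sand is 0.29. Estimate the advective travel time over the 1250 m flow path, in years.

Hydraulic gradient i = Δh / L = 1.80 / 1250 = 0.001440.
Darcy flux q = K · i = 1.160 × 0.001440 = 0.001670 m/day.
Seepage velocity v = q / n_e = 0.001670 / 0.29 = 0.005760 m/day.
Travel time t = L / v = 1250 / 0.005760 = 2.170e+05 days = 594.2 years.

594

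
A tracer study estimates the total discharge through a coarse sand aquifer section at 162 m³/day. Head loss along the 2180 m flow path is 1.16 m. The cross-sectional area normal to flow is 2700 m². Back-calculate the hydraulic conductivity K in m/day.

Hydraulic gradient i = Δh / L = 1.16 / 2180 = 0.0005321.
From Q = K·A·i, K = Q / (A·i) = 162 / (2700 × 0.0005321) = 112.8 m/day.

113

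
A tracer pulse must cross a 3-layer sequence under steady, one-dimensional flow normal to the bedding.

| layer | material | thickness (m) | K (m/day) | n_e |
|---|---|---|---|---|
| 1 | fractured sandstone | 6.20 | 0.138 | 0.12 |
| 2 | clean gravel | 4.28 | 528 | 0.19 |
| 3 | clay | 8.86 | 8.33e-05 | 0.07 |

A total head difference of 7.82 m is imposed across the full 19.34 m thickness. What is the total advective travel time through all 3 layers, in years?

81.1

With flow normal to the layers, continuity requires the same specific discharge q through every layer.
Σ(b_i/K_i) = 6.20/0.138 + 4.28/528 + 8.86/8.33e-05 = 1.064e+05 d.
q = Δh / Σ(b_i/K_i) = 7.82 / 1.064e+05 = 7.349e-05 m/day.
In each layer the seepage velocity is v_i = q/n_i, so the layer transit time is t_i = b_i·n_i / q:
  layer 1 (fractured sandstone): t_1 = 6.20 × 0.12 / 7.349e-05 = 10124 d
  layer 2 (clean gravel): t_2 = 4.28 × 0.19 / 7.349e-05 = 11065 d
  layer 3 (clay): t_3 = 8.86 × 0.07 / 7.349e-05 = 8439 d
Total t = Σ t_i = 29628 days = 81.12 years.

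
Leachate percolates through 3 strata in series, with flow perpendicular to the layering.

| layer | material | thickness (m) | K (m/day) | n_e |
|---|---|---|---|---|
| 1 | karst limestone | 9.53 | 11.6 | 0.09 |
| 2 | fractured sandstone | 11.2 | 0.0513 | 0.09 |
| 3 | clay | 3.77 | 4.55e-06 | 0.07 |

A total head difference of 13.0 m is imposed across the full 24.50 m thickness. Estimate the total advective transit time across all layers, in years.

372

With flow normal to the layers, continuity requires the same specific discharge q through every layer.
Σ(b_i/K_i) = 9.53/11.6 + 11.2/0.0513 + 3.77/4.55e-06 = 8.288e+05 d.
q = Δh / Σ(b_i/K_i) = 13.0 / 8.288e+05 = 1.569e-05 m/day.
In each layer the seepage velocity is v_i = q/n_i, so the layer transit time is t_i = b_i·n_i / q:
  layer 1 (karst limestone): t_1 = 9.53 × 0.09 / 1.569e-05 = 54681 d
  layer 2 (fractured sandstone): t_2 = 11.2 × 0.09 / 1.569e-05 = 64263 d
  layer 3 (clay): t_3 = 3.77 × 0.07 / 1.569e-05 = 16824 d
Total t = Σ t_i = 1.358e+05 days = 371.7 years.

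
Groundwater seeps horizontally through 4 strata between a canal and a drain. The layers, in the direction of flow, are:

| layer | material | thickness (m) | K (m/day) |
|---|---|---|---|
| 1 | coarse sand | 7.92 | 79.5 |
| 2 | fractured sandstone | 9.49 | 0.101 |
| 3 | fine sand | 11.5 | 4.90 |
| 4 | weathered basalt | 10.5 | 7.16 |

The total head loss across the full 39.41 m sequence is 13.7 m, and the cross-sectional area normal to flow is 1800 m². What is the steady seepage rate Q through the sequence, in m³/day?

252

Flow is perpendicular to layering, so the layers act in series and the equivalent K is the thickness-weighted harmonic mean.
Total thickness L = 7.92 + 9.49 + 11.5 + 10.5 = 39.41 m.
Σ(b_i/K_i) = 7.92/79.5 + 9.49/0.101 + 11.5/4.90 + 10.5/7.16 = 97.87 d.
K_eq = L / Σ(b_i/K_i) = 39.41 / 97.87 = 0.4027 m/day.
Q = K_eq · A · (Δh/L) = 0.4027 × 1800 × (13.7/39.41) = 252.0 m³/day.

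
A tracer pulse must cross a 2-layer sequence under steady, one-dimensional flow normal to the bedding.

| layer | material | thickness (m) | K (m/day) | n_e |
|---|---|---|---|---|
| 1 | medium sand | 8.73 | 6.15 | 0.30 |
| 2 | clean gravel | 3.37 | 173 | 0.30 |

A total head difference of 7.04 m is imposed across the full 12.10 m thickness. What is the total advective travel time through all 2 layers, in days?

With flow normal to the layers, continuity requires the same specific discharge q through every layer.
Σ(b_i/K_i) = 8.73/6.15 + 3.37/173 = 1.439 d.
q = Δh / Σ(b_i/K_i) = 7.04 / 1.439 = 4.892 m/day.
In each layer the seepage velocity is v_i = q/n_i, so the layer transit time is t_i = b_i·n_i / q:
  layer 1 (medium sand): t_1 = 8.73 × 0.30 / 4.892 = 0.5353 d
  layer 2 (clean gravel): t_2 = 3.37 × 0.30 / 4.892 = 0.2067 d
Total t = Σ t_i = 0.7420 days.

0.742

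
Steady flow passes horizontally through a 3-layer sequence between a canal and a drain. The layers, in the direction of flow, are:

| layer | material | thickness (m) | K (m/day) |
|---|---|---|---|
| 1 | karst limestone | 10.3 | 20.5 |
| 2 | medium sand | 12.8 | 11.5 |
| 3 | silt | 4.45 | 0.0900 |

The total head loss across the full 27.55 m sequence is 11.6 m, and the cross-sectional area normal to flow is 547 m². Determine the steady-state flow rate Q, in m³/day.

124

Flow is perpendicular to layering, so the layers act in series and the equivalent K is the thickness-weighted harmonic mean.
Total thickness L = 10.3 + 12.8 + 4.45 = 27.55 m.
Σ(b_i/K_i) = 10.3/20.5 + 12.8/11.5 + 4.45/0.0900 = 51.06 d.
K_eq = L / Σ(b_i/K_i) = 27.55 / 51.06 = 0.5396 m/day.
Q = K_eq · A · (Δh/L) = 0.5396 × 547 × (11.6/27.55) = 124.3 m³/day.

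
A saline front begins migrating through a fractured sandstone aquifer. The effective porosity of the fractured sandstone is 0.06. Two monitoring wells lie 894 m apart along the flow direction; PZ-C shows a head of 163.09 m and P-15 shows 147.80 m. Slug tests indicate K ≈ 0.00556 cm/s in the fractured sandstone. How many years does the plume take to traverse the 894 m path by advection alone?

1.79

Convert K: 0.00556 cm/s × 864 = 4.804 m/day.
Hydraulic gradient i = (163.09 − 147.80) / 894 = 15.29 / 894 = 0.01710.
Darcy flux q = K · i = 4.804 × 0.01710 = 0.08216 m/day.
Seepage velocity v = q / n_e = 0.08216 / 0.06 = 1.369 m/day.
Travel time t = L / v = 894 / 1.369 = 652.9 days = 1.787 years.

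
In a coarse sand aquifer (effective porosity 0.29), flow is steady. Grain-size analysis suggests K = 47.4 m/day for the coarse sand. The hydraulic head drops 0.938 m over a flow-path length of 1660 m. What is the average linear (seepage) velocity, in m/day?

Hydraulic gradient i = Δh / L = 0.938 / 1660 = 0.0005651.
Darcy flux q = K · i = 47.40 × 0.0005651 = 0.02678 m/day.
Seepage velocity v = q / n_e = 0.02678 / 0.29 = 0.09236 m/day.

0.0924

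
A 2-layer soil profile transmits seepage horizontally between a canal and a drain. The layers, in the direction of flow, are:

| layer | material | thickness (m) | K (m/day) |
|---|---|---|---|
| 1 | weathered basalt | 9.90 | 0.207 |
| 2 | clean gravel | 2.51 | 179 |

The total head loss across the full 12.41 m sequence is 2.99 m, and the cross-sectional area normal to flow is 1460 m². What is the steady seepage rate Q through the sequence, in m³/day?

Flow is perpendicular to layering, so the layers act in series and the equivalent K is the thickness-weighted harmonic mean.
Total thickness L = 9.90 + 2.51 = 12.41 m.
Σ(b_i/K_i) = 9.90/0.207 + 2.51/179 = 47.84 d.
K_eq = L / Σ(b_i/K_i) = 12.41 / 47.84 = 0.2594 m/day.
Q = K_eq · A · (Δh/L) = 0.2594 × 1460 × (2.99/12.41) = 91.25 m³/day.

91.2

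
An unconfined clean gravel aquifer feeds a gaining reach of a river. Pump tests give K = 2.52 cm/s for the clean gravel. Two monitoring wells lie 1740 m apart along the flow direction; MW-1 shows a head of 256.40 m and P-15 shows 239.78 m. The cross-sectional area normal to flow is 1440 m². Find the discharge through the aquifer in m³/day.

Convert K: 2.52 cm/s × 864 = 2177 m/day.
Hydraulic gradient i = (256.40 − 239.78) / 1740 = 16.62 / 1740 = 0.009552.
Darcy's law: Q = K · A · i = 2177 × 1440 × 0.009552 = 29947 m³/day.

29900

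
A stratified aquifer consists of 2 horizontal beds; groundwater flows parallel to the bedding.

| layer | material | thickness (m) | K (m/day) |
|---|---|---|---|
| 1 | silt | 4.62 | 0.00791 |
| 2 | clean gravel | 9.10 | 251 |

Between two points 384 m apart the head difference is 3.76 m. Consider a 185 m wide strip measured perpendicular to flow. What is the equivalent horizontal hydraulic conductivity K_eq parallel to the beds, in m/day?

166

Flow is parallel to layering, so each bed carries its own Darcy discharge and the transmissivities add.
Σ(K_i·b_i) = 0.00791×4.62 + 251×9.10 = 2284 m²/day.
Total thickness b = 13.72 m, so K_eq = Σ(K_i·b_i)/b = 166.5 m/day.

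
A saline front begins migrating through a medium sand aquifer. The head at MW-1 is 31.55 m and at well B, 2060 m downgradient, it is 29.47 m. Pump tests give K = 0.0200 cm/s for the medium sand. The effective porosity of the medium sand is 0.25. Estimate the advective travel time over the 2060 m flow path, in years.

80.8

Convert K: 0.0200 cm/s × 864 = 17.28 m/day.
Hydraulic gradient i = (31.55 − 29.47) / 2060 = 2.08 / 2060 = 0.001010.
Darcy flux q = K · i = 17.28 × 0.001010 = 0.01745 m/day.
Seepage velocity v = q / n_e = 0.01745 / 0.25 = 0.06979 m/day.
Travel time t = L / v = 2060 / 0.06979 = 29517 days = 80.81 years.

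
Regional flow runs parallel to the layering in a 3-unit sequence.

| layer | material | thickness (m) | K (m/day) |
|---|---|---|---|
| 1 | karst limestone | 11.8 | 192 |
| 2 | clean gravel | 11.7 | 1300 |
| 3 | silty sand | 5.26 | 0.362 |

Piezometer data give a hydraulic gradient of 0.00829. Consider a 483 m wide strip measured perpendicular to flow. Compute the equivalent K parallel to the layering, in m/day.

608

Flow is parallel to layering, so each bed carries its own Darcy discharge and the transmissivities add.
Σ(K_i·b_i) = 192×11.8 + 1300×11.7 + 0.362×5.26 = 17478 m²/day.
Total thickness b = 28.76 m, so K_eq = Σ(K_i·b_i)/b = 607.7 m/day.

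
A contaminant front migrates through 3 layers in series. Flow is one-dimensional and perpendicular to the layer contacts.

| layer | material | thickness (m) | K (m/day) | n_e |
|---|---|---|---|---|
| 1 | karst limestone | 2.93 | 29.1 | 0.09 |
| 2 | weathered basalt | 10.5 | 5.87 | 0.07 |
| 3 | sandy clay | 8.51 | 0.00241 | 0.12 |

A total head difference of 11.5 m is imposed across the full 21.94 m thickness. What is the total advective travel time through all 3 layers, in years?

With flow normal to the layers, continuity requires the same specific discharge q through every layer.
Σ(b_i/K_i) = 2.93/29.1 + 10.5/5.87 + 8.51/0.00241 = 3533 d.
q = Δh / Σ(b_i/K_i) = 11.5 / 3533 = 0.003255 m/day.
In each layer the seepage velocity is v_i = q/n_i, so the layer transit time is t_i = b_i·n_i / q:
  layer 1 (karst limestone): t_1 = 2.93 × 0.09 / 0.003255 = 81.01 d
  layer 2 (weathered basalt): t_2 = 10.5 × 0.07 / 0.003255 = 225.8 d
  layer 3 (sandy clay): t_3 = 8.51 × 0.12 / 0.003255 = 313.7 d
Total t = Σ t_i = 620.6 days = 1.699 years.

1.70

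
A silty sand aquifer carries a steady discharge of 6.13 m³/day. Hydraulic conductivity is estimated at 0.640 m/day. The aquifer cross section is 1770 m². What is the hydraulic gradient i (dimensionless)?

From Q = K·A·i, i = Q / (K·A) = 6.13 / (0.6400 × 1770) = 0.005411.

0.00541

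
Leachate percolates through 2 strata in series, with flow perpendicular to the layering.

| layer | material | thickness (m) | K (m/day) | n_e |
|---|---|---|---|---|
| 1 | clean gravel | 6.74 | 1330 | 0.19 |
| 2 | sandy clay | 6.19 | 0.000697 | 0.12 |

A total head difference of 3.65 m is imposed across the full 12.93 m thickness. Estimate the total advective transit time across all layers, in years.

With flow normal to the layers, continuity requires the same specific discharge q through every layer.
Σ(b_i/K_i) = 6.74/1330 + 6.19/0.000697 = 8881 d.
q = Δh / Σ(b_i/K_i) = 3.65 / 8881 = 0.0004110 m/day.
In each layer the seepage velocity is v_i = q/n_i, so the layer transit time is t_i = b_i·n_i / q:
  layer 1 (clean gravel): t_1 = 6.74 × 0.19 / 0.0004110 = 3116 d
  layer 2 (sandy clay): t_2 = 6.19 × 0.12 / 0.0004110 = 1807 d
Total t = Σ t_i = 4923 days = 13.48 years.

13.5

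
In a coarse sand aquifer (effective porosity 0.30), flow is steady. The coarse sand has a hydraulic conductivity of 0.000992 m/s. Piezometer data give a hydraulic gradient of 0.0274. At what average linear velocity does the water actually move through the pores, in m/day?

7.83

Convert K: 0.000992 m/s × 86400 = 85.71 m/day.
Hydraulic gradient i = 0.0274.
Darcy flux q = K · i = 85.71 × 0.02740 = 2.348 m/day.
Seepage velocity v = q / n_e = 2.348 / 0.30 = 7.828 m/day.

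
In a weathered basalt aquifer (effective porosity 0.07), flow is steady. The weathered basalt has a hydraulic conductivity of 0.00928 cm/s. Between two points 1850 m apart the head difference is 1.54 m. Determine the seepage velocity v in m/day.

Convert K: 0.00928 cm/s × 864 = 8.018 m/day.
Hydraulic gradient i = Δh / L = 1.54 / 1850 = 0.0008324.
Darcy flux q = K · i = 8.018 × 0.0008324 = 0.006674 m/day.
Seepage velocity v = q / n_e = 0.006674 / 0.07 = 0.09535 m/day.

0.0953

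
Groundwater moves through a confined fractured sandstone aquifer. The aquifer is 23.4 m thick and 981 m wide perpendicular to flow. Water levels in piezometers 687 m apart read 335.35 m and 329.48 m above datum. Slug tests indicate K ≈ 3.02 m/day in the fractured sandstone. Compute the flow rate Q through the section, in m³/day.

592

Cross-sectional area A = 981 × 23.4 = 22955 m².
Hydraulic gradient i = (335.35 − 329.48) / 687 = 5.87 / 687 = 0.008544.
Darcy's law: Q = K · A · i = 3.020 × 22955 × 0.008544 = 592.3 m³/day.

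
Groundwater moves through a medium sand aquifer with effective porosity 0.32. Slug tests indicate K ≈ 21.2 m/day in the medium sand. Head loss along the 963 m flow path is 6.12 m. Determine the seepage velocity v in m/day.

0.421

Hydraulic gradient i = Δh / L = 6.12 / 963 = 0.006355.
Darcy flux q = K · i = 21.20 × 0.006355 = 0.1347 m/day.
Seepage velocity v = q / n_e = 0.1347 / 0.32 = 0.4210 m/day.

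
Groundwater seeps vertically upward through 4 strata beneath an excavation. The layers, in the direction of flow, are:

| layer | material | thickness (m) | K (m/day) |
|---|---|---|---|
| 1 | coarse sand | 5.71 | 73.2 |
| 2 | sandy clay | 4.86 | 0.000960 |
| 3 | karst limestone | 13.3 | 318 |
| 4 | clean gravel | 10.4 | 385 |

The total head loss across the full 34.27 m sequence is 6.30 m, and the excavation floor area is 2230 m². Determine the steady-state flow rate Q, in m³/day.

2.78

Flow is perpendicular to layering, so the layers act in series and the equivalent K is the thickness-weighted harmonic mean.
Total thickness L = 5.71 + 4.86 + 13.3 + 10.4 = 34.27 m.
Σ(b_i/K_i) = 5.71/73.2 + 4.86/0.000960 + 13.3/318 + 10.4/385 = 5063 d.
K_eq = L / Σ(b_i/K_i) = 34.27 / 5063 = 0.006769 m/day.
Q = K_eq · A · (Δh/L) = 0.006769 × 2230 × (6.30/34.27) = 2.775 m³/day.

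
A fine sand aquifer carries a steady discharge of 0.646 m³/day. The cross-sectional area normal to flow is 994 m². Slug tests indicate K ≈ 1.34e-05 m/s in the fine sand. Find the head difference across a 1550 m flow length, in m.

0.870

Convert K: 1.34e-05 m/s × 86400 = 1.158 m/day.
From Q = K·A·i, i = Q / (K·A) = 0.646 / (1.158 × 994.0) = 0.0005613.
Head loss Δh = i · L = 0.0005613 × 1550 = 0.8701 m.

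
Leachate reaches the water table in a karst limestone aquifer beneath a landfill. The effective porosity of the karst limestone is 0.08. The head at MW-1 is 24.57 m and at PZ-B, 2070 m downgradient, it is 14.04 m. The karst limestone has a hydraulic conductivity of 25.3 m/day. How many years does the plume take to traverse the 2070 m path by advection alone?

3.52

Hydraulic gradient i = (24.57 − 14.04) / 2070 = 10.53 / 2070 = 0.005087.
Darcy flux q = K · i = 25.30 × 0.005087 = 0.1287 m/day.
Seepage velocity v = q / n_e = 0.1287 / 0.08 = 1.609 m/day.
Travel time t = L / v = 2070 / 1.609 = 1287 days = 3.523 years.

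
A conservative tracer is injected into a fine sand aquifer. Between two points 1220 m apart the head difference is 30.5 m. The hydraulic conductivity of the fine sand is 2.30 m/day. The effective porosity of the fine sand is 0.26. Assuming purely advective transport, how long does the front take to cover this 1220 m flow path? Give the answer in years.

15.1

Hydraulic gradient i = Δh / L = 30.5 / 1220 = 0.02500.
Darcy flux q = K · i = 2.300 × 0.02500 = 0.05750 m/day.
Seepage velocity v = q / n_e = 0.05750 / 0.26 = 0.2212 m/day.
Travel time t = L / v = 1220 / 0.2212 = 5517 days = 15.10 years.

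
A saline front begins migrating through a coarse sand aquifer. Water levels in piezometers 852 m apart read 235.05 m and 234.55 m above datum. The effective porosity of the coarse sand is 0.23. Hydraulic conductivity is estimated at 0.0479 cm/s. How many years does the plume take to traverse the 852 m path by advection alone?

Convert K: 0.0479 cm/s × 864 = 41.39 m/day.
Hydraulic gradient i = (235.05 − 234.55) / 852 = 0.5 / 852 = 0.0005869.
Darcy flux q = K · i = 41.39 × 0.0005869 = 0.02429 m/day.
Seepage velocity v = q / n_e = 0.02429 / 0.23 = 0.1056 m/day.
Travel time t = L / v = 852 / 0.1056 = 8068 days = 22.09 years.

22.1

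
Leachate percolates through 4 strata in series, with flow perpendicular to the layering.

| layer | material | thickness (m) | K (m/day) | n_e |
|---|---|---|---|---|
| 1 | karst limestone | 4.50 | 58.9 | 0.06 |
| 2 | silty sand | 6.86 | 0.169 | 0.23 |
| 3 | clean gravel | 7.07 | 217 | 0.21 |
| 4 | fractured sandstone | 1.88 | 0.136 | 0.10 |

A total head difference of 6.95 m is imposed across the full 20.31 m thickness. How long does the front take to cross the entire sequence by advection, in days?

27.6

With flow normal to the layers, continuity requires the same specific discharge q through every layer.
Σ(b_i/K_i) = 4.50/58.9 + 6.86/0.169 + 7.07/217 + 1.88/0.136 = 54.52 d.
q = Δh / Σ(b_i/K_i) = 6.95 / 54.52 = 0.1275 m/day.
In each layer the seepage velocity is v_i = q/n_i, so the layer transit time is t_i = b_i·n_i / q:
  layer 1 (karst limestone): t_1 = 4.50 × 0.06 / 0.1275 = 2.118 d
  layer 2 (silty sand): t_2 = 6.86 × 0.23 / 0.1275 = 12.38 d
  layer 3 (clean gravel): t_3 = 7.07 × 0.21 / 0.1275 = 11.65 d
  layer 4 (fractured sandstone): t_4 = 1.88 × 0.10 / 0.1275 = 1.475 d
Total t = Σ t_i = 27.62 days.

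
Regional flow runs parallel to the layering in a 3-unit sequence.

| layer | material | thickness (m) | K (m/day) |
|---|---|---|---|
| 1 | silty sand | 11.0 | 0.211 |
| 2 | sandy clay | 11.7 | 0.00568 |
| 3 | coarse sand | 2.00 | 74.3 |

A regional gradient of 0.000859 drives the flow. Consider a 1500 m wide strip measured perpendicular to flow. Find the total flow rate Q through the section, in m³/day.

195

Flow is parallel to layering, so each bed carries its own Darcy discharge and the transmissivities add.
Σ(K_i·b_i) = 0.211×11.0 + 0.00568×11.7 + 74.3×2.00 = 151.0 m²/day.
Hydraulic gradient i = 0.000859.
Q = Σ(K_i·b_i) · W · i = 151.0 × 1500 × 0.0008590 = 194.5 m³/day.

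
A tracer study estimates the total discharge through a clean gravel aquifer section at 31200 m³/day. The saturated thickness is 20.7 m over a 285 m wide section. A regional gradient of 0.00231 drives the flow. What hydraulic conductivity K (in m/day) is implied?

Cross-sectional area A = 285 × 20.7 = 5900 m².
Hydraulic gradient i = 0.00231.
From Q = K·A·i, K = Q / (A·i) = 31200 / (5900 × 0.002310) = 2289 m/day.

2290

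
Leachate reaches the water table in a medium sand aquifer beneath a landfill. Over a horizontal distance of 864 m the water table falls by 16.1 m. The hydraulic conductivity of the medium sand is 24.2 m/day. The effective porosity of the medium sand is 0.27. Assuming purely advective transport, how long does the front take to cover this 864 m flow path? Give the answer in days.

Hydraulic gradient i = Δh / L = 16.1 / 864 = 0.01863.
Darcy flux q = K · i = 24.20 × 0.01863 = 0.4509 m/day.
Seepage velocity v = q / n_e = 0.4509 / 0.27 = 1.670 m/day.
Travel time t = L / v = 864 / 1.670 = 517.3 days.

517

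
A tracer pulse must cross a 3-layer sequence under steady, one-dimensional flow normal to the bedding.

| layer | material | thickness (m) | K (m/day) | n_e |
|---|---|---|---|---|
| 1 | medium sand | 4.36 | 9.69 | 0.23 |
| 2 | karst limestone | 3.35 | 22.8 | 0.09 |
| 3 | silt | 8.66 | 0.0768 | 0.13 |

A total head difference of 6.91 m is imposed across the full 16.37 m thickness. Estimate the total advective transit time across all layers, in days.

With flow normal to the layers, continuity requires the same specific discharge q through every layer.
Σ(b_i/K_i) = 4.36/9.69 + 3.35/22.8 + 8.66/0.0768 = 113.4 d.
q = Δh / Σ(b_i/K_i) = 6.91 / 113.4 = 0.06096 m/day.
In each layer the seepage velocity is v_i = q/n_i, so the layer transit time is t_i = b_i·n_i / q:
  layer 1 (medium sand): t_1 = 4.36 × 0.23 / 0.06096 = 16.45 d
  layer 2 (karst limestone): t_2 = 3.35 × 0.09 / 0.06096 = 4.946 d
  layer 3 (silt): t_3 = 8.66 × 0.13 / 0.06096 = 18.47 d
Total t = Σ t_i = 39.87 days.

39.9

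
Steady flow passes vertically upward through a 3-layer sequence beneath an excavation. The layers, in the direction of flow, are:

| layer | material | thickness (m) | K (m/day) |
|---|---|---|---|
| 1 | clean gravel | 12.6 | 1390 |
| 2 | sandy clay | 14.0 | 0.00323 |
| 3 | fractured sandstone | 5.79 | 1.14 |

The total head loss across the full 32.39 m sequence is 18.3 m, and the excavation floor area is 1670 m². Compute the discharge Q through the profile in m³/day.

Flow is perpendicular to layering, so the layers act in series and the equivalent K is the thickness-weighted harmonic mean.
Total thickness L = 12.6 + 14.0 + 5.79 = 32.39 m.
Σ(b_i/K_i) = 12.6/1390 + 14.0/0.00323 + 5.79/1.14 = 4339 d.
K_eq = L / Σ(b_i/K_i) = 32.39 / 4339 = 0.007464 m/day.
Q = K_eq · A · (Δh/L) = 0.007464 × 1670 × (18.3/32.39) = 7.043 m³/day.

7.04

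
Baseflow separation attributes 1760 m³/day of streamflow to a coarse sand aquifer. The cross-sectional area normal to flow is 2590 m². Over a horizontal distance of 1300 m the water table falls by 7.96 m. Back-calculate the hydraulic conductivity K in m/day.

111

Hydraulic gradient i = Δh / L = 7.96 / 1300 = 0.006123.
From Q = K·A·i, K = Q / (A·i) = 1760 / (2590 × 0.006123) = 111.0 m/day.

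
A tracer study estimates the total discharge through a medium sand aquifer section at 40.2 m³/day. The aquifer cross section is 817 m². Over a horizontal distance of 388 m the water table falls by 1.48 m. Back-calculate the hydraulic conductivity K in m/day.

12.9

Hydraulic gradient i = Δh / L = 1.48 / 388 = 0.003814.
From Q = K·A·i, K = Q / (A·i) = 40.2 / (817.0 × 0.003814) = 12.90 m/day.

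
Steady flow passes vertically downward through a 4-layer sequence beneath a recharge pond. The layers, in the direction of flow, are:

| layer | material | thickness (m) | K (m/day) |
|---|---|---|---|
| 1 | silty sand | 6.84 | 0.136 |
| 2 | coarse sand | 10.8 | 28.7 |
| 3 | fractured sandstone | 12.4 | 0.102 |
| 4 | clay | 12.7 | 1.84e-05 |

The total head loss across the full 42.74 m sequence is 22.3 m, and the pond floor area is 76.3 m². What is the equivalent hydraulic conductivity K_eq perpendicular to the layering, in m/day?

Flow is perpendicular to layering, so the layers act in series and the equivalent K is the thickness-weighted harmonic mean.
Total thickness L = 6.84 + 10.8 + 12.4 + 12.7 = 42.74 m.
Σ(b_i/K_i) = 6.84/0.136 + 10.8/28.7 + 12.4/0.102 + 12.7/1.84e-05 = 6.904e+05 d.
K_eq = L / Σ(b_i/K_i) = 42.74 / 6.904e+05 = 6.191e-05 m/day.

6.19e-05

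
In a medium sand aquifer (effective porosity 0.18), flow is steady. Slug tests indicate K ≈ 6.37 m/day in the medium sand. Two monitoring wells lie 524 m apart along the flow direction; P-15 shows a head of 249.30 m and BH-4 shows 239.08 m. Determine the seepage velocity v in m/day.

0.690

Hydraulic gradient i = (249.30 − 239.08) / 524 = 10.22 / 524 = 0.01950.
Darcy flux q = K · i = 6.370 × 0.01950 = 0.1242 m/day.
Seepage velocity v = q / n_e = 0.1242 / 0.18 = 0.6902 m/day.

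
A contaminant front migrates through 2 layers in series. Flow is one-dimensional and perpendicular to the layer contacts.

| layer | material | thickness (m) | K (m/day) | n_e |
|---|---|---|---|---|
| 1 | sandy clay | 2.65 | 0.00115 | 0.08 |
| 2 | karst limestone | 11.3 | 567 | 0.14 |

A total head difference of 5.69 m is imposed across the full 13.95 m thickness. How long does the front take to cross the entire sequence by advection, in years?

With flow normal to the layers, continuity requires the same specific discharge q through every layer.
Σ(b_i/K_i) = 2.65/0.00115 + 11.3/567 = 2304 d.
q = Δh / Σ(b_i/K_i) = 5.69 / 2304 = 0.002469 m/day.
In each layer the seepage velocity is v_i = q/n_i, so the layer transit time is t_i = b_i·n_i / q:
  layer 1 (sandy clay): t_1 = 2.65 × 0.08 / 0.002469 = 85.86 d
  layer 2 (karst limestone): t_2 = 11.3 × 0.14 / 0.002469 = 640.7 d
Total t = Σ t_i = 726.5 days = 1.989 years.

1.99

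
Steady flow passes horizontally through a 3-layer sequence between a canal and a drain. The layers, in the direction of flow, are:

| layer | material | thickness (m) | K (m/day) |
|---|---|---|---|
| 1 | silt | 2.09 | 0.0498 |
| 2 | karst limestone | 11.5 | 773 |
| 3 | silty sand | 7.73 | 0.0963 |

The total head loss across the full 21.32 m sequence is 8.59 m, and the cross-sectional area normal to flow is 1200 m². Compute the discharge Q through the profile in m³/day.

84.3

Flow is perpendicular to layering, so the layers act in series and the equivalent K is the thickness-weighted harmonic mean.
Total thickness L = 2.09 + 11.5 + 7.73 = 21.32 m.
Σ(b_i/K_i) = 2.09/0.0498 + 11.5/773 + 7.73/0.0963 = 122.3 d.
K_eq = L / Σ(b_i/K_i) = 21.32 / 122.3 = 0.1744 m/day.
Q = K_eq · A · (Δh/L) = 0.1744 × 1200 × (8.59/21.32) = 84.32 m³/day.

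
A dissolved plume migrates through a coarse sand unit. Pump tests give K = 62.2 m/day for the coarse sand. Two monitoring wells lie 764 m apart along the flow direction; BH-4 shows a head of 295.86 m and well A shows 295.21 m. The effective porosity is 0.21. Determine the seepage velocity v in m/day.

0.252

Hydraulic gradient i = (295.86 − 295.21) / 764 = 0.65 / 764 = 0.0008508.
Darcy flux q = K · i = 62.20 × 0.0008508 = 0.05292 m/day.
Seepage velocity v = q / n_e = 0.05292 / 0.21 = 0.2520 m/day.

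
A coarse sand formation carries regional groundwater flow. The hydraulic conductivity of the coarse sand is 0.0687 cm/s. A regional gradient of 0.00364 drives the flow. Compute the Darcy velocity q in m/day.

0.216

Convert K: 0.0687 cm/s × 864 = 59.36 m/day.
Hydraulic gradient i = 0.00364.
Specific discharge q = K · i = 59.36 × 0.003640 = 0.2161 m/day.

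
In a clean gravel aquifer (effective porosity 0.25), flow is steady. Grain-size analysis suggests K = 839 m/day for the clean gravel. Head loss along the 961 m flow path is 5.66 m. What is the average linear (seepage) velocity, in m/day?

Hydraulic gradient i = Δh / L = 5.66 / 961 = 0.005890.
Darcy flux q = K · i = 839.0 × 0.005890 = 4.941 m/day.
Seepage velocity v = q / n_e = 4.941 / 0.25 = 19.77 m/day.

19.8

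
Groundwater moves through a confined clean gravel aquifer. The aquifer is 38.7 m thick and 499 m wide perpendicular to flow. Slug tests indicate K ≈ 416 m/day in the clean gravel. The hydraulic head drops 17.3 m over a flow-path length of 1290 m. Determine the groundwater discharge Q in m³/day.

Cross-sectional area A = 499 × 38.7 = 19311 m².
Hydraulic gradient i = Δh / L = 17.3 / 1290 = 0.01341.
Darcy's law: Q = K · A · i = 416.0 × 19311 × 0.01341 = 1.077e+05 m³/day.

108000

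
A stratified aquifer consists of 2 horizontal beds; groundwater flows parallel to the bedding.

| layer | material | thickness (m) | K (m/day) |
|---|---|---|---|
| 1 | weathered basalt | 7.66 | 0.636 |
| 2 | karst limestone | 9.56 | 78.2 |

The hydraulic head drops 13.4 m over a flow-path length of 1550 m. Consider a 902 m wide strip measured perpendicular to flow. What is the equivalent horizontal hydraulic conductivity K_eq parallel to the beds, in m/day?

Flow is parallel to layering, so each bed carries its own Darcy discharge and the transmissivities add.
Σ(K_i·b_i) = 0.636×7.66 + 78.2×9.56 = 752.5 m²/day.
Total thickness b = 17.22 m, so K_eq = Σ(K_i·b_i)/b = 43.70 m/day.

43.7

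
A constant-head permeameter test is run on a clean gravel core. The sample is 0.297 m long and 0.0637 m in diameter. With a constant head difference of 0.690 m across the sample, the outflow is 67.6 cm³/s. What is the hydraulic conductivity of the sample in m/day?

Cross-sectional area A = π·(d/2)² = π × (0.0637/2)² = 0.003187 m².
Convert discharge: 67.6 cm³/s = 6.760e-05 m³/s.
Darcy's law rearranged: K = Q·L / (A·Δh) = 6.760e-05 × 0.297 / (0.003187 × 0.690) = 0.009130 m/s = 788.9 m/day.

789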